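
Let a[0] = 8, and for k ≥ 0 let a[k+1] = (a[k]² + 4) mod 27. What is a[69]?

26

a[0] = 8; a[1] = 14; a[2] = 11; a[3] = 17; a[4] = 23; a[5] = 20; a[6] = 26; a[7] = 5; a[8] = 2; a[9] = 8.
The sequence repeats with period 9.
So a[69] = a[0 + ((69-0) mod 9)] = a[6] = 26.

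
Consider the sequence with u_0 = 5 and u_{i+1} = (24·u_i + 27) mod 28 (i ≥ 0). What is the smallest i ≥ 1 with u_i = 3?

Listing terms: u_0 = 5, u_1 = 7, u_2 = 27, u_3 = 3, u_4 = 15, u_5 = 23, u_6 = 19, u_7 = 7.
Since u_7 = u_1 = 7, the sequence is eventually periodic: after a pre-period of length 1 it cycles with period 6.
The value 3 first appears (with i ≥ 1) at u_3.

3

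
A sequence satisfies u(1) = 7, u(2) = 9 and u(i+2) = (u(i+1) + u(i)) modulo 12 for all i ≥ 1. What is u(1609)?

We have u(1) = 7, u(2) = 9, u(3) = 4, u(4) = 1, u(5) = 5, u(6) = 6, u(7) = 11, u(8) = 5, u(9) = 4, u(10) = 9, u(11) = 1, u(12) = 10, u(13) = 11, u(14) = 9, u(15) = 8, u(16) = 5, u(17) = 1, u(18) = 6, u(19) = 7, u(20) = 1, u(21) = 8, u(22) = 9, u(23) = 5, u(24) = 2, u(25) = 7, u(26) = 9.
The sequence repeats with period 24.
(1609 - 1) mod 24 = 0, so u(1609) = u(1) = 7.

7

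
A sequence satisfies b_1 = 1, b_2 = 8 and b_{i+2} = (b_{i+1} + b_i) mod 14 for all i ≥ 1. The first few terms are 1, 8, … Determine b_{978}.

1

Computing terms: b_1 = 1, b_2 = 8, b_3 = 9, b_4 = 3, b_5 = 12, b_6 = 1, b_7 = 13, b_8 = 0, b_9 = 13, b_{10} = 13, b_{11} = 12, b_{12} = 11, b_{13} = 9, b_{14} = 6, b_{15} = 1, b_{16} = 7, b_{17} = 8, b_{18} = 1, b_{19} = 9, b_{20} = 10, b_{21} = 5, b_{22} = 1, b_{23} = 6, b_{24} = 7, b_{25} = 13, b_{26} = 6, b_{27} = 5, b_{28} = 11, b_{29} = 2, b_{30} = 13, b_{31} = 1, b_{32} = 0, b_{33} = 1, b_{34} = 1, b_{35} = 2, b_{36} = 3, b_{37} = 5, b_{38} = 8, b_{39} = 13, b_{40} = 7, b_{41} = 6, b_{42} = 13, b_{43} = 5, b_{44} = 4, b_{45} = 9, b_{46} = 13, b_{47} = 8, b_{48} = 7, b_{49} = 1, b_{50} = 8.
The sequence repeats with period 48.
(978 - 1) mod 48 = 17, so b_{978} = b_{18} = 1.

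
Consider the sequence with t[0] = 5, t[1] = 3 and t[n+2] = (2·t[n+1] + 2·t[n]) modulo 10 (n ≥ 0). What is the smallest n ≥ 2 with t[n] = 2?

Listing terms: t[0] = 5; t[1] = 3; t[2] = 6; t[3] = 8; t[4] = 8; t[5] = 2; t[6] = 0; t[7] = 4; t[8] = 8; t[9] = 4; t[10] = 4; t[11] = 6; t[12] = 0; t[13] = 2; t[14] = 4; t[15] = 2; t[16] = 2; t[17] = 8; t[18] = 0; t[19] = 6; t[20] = 2; t[21] = 6; t[22] = 6; t[23] = 4; t[24] = 0; t[25] = 8; t[26] = 6; t[27] = 8.
Since (t[26], t[27]) = (t[2], t[3]) = (6, 8) (two consecutive terms determine the rest), the sequence is eventually periodic: after a pre-period of length 2 it cycles with period 24.
The value 2 first appears (with n ≥ 2) at t[5].

5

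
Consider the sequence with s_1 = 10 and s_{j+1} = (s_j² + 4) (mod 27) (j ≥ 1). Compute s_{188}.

We have s_1 = 10, s_2 = 23, s_3 = 20, s_4 = 26, s_5 = 5, s_6 = 2, s_7 = 8, s_8 = 14, s_9 = 11, s_{10} = 17, s_{11} = 23.
Since s_{11} = s_2 = 23, the sequence is eventually periodic: after a pre-period of length 1 it cycles with period 9.
For j ≥ 2, s_j depends only on (j - 2) mod 9. (188 - 2) mod 9 = 6, so s_{188} = s_8 = 14.

14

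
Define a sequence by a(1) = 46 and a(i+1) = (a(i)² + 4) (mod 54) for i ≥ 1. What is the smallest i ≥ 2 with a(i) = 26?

Computing terms: a(1) = 46, a(2) = 14, a(3) = 38, a(4) = 44, a(5) = 50, a(6) = 20, a(7) = 26, a(8) = 32, a(9) = 2, a(10) = 8, a(11) = 14.
Since a(11) = a(2) = 14, the sequence is eventually periodic: after a pre-period of length 1 it cycles with period 9.
The value 26 first appears (with i ≥ 2) at a(7).

7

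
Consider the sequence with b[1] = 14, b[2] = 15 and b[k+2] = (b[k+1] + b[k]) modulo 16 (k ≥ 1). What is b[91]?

We have b[1] = 14; b[2] = 15; b[3] = 13; b[4] = 12; b[5] = 9; b[6] = 5; b[7] = 14; b[8] = 3; b[9] = 1; b[10] = 4; b[11] = 5; b[12] = 9; b[13] = 14; b[14] = 7; b[15] = 5; b[16] = 12; b[17] = 1; b[18] = 13; b[19] = 14; b[20] = 11; b[21] = 9; b[22] = 4; b[23] = 13; b[24] = 1; b[25] = 14; b[26] = 15.
The sequence repeats with period 24.
So b[91] = b[1 + ((91-1) mod 24)] = b[19] = 14.

14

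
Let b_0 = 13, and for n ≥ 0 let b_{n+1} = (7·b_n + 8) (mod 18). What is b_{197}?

b_0 = 13; b_1 = 9; b_2 = 17; b_3 = 1; b_4 = 15; b_5 = 5; b_6 = 7; b_7 = 3; b_8 = 11; b_9 = 13.
Since b_9 = b_0 = 13, the sequence is periodic with period 9.
(197 - 0) mod 9 = 8, so b_{197} = b_8 = 11.

11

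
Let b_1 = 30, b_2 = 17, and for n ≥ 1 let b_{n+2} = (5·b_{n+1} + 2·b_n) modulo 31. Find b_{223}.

29

We have b_1 = 30; b_2 = 17; b_3 = 21; b_4 = 15; b_5 = 24; b_6 = 26; b_7 = 23; b_8 = 12; b_9 = 13; b_{10} = 27; b_{11} = 6; b_{12} = 22; b_{13} = 29; b_{14} = 3; b_{15} = 11; b_{16} = 30; b_{17} = 17.
Since (b_{16}, b_{17}) = (b_1, b_2) = (30, 17) (two consecutive terms determine the rest), the sequence is periodic with period 15.
So b_{223} = b_{1 + ((223-1) mod 15)} = b_{13} = 29.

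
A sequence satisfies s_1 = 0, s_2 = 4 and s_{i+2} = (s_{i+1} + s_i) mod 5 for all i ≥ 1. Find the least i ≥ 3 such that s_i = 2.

5

Computing terms: s_1 = 0; s_2 = 4; s_3 = 4; s_4 = 3; s_5 = 2; s_6 = 0; s_7 = 2; s_8 = 2; s_9 = 4; s_{10} = 1; s_{11} = 0; s_{12} = 1; s_{13} = 1; s_{14} = 2; s_{15} = 3; s_{16} = 0; s_{17} = 3; s_{18} = 3; s_{19} = 1; s_{20} = 4; s_{21} = 0; s_{22} = 4.
Since (s_{21}, s_{22}) = (s_1, s_2) = (0, 4) (two consecutive terms determine the rest), the sequence is periodic with period 20.
The value 2 first appears (with i ≥ 3) at s_5.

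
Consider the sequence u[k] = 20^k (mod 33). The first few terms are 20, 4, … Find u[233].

Listing terms: u[1] = 20, u[2] = 4, u[3] = 14, u[4] = 16, u[5] = 23, u[6] = 31, u[7] = 26, u[8] = 25, u[9] = 5, u[10] = 1, u[11] = 20.
Since u[11] = u[1] = 20, the sequence is periodic with period 10.
So u[233] = u[1 + ((233-1) mod 10)] = u[3] = 14.

14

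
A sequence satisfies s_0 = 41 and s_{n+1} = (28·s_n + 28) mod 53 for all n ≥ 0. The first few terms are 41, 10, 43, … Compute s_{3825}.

13

We have s_0 = 41; s_1 = 10; s_2 = 43; s_3 = 13; s_4 = 21; s_5 = 33; s_6 = 51; s_7 = 25; s_8 = 39; s_9 = 7; s_{10} = 12; s_{11} = 46; s_{12} = 44; s_{13} = 41.
Since s_{13} = s_0 = 41, the sequence is periodic with period 13.
So s_{3825} = s_{0 + ((3825-0) mod 13)} = s_3 = 13.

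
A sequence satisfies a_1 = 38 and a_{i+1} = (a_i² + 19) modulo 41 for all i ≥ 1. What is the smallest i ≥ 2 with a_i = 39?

We have a_1 = 38,  a_2 = 28,  a_3 = 24,  a_4 = 21,  a_5 = 9,  a_6 = 18,  a_7 = 15,  a_8 = 39,  a_9 = 23,  a_{10} = 15.
Since a_{10} = a_7 = 15, the sequence is eventually periodic: after a pre-period of length 6 it cycles with period 3.
The value 39 first appears (with i ≥ 2) at a_8.

8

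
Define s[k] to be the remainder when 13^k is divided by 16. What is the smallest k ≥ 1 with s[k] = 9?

2

We have s[0] = 1; s[1] = 13; s[2] = 9; s[3] = 5; s[4] = 1.
The sequence repeats with period 4.
The value 9 first appears (with k ≥ 1) at s[2].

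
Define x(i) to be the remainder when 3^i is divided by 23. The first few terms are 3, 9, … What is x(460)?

18

Computing terms: x(1) = 3,  x(2) = 9,  x(3) = 4,  x(4) = 12,  x(5) = 13,  x(6) = 16,  x(7) = 2,  x(8) = 6,  x(9) = 18,  x(10) = 8,  x(11) = 1,  x(12) = 3.
Since x(12) = x(1) = 3, the sequence is periodic with period 11.
(460 - 1) mod 11 = 8, so x(460) = x(9) = 18.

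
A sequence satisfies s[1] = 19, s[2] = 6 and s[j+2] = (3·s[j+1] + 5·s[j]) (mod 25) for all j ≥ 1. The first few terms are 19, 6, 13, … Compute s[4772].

s[1] = 19,  s[2] = 6,  s[3] = 13,  s[4] = 19,  s[5] = 22,  s[6] = 11,  s[7] = 18,  s[8] = 9,  s[9] = 17,  s[10] = 21,  s[11] = 23,  s[12] = 24,  s[13] = 12,  s[14] = 6,  s[15] = 3,  s[16] = 14,  s[17] = 7,  s[18] = 16,  s[19] = 8,  s[20] = 4,  s[21] = 2,  s[22] = 1,  s[23] = 13,  s[24] = 19.
Since (s[23], s[24]) = (s[3], s[4]) = (13, 19) (two consecutive terms determine the rest), the sequence is eventually periodic: after a pre-period of length 2 it cycles with period 20.
For j ≥ 3, s[j] depends only on (j - 3) mod 20. (4772 - 3) mod 20 = 9, so s[4772] = s[12] = 24.

24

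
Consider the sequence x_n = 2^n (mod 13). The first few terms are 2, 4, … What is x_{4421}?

Computing terms: x_1 = 2,  x_2 = 4,  x_3 = 8,  x_4 = 3,  x_5 = 6,  x_6 = 12,  x_7 = 11,  x_8 = 9,  x_9 = 5,  x_{10} = 10,  x_{11} = 7,  x_{12} = 1,  x_{13} = 2.
Since x_{13} = x_1 = 2, the sequence is periodic with period 12.
So x_{4421} = x_{1 + ((4421-1) mod 12)} = x_5 = 6.

6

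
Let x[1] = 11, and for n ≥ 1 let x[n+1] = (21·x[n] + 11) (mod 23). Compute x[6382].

Listing terms: x[1] = 11; x[2] = 12; x[3] = 10; x[4] = 14; x[5] = 6; x[6] = 22; x[7] = 13; x[8] = 8; x[9] = 18; x[10] = 21; x[11] = 15; x[12] = 4; x[13] = 3; x[14] = 5; x[15] = 1; x[16] = 9; x[17] = 16; x[18] = 2; x[19] = 7; x[20] = 20; x[21] = 17; x[22] = 0; x[23] = 11.
The sequence repeats with period 22.
So x[6382] = x[1 + ((6382-1) mod 22)] = x[2] = 12.

12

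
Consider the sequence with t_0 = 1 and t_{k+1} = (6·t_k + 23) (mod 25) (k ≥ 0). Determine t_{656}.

19

Listing terms: t_0 = 1, t_1 = 4, t_2 = 22, t_3 = 5, t_4 = 3, t_5 = 16, t_6 = 19, t_7 = 12, t_8 = 20, t_9 = 18, t_{10} = 6, t_{11} = 9, t_{12} = 2, t_{13} = 10, t_{14} = 8, t_{15} = 21, t_{16} = 24, t_{17} = 17, t_{18} = 0, t_{19} = 23, t_{20} = 11, t_{21} = 14, t_{22} = 7, t_{23} = 15, t_{24} = 13, t_{25} = 1.
The sequence repeats with period 25.
So t_{656} = t_{0 + ((656-0) mod 25)} = t_6 = 19.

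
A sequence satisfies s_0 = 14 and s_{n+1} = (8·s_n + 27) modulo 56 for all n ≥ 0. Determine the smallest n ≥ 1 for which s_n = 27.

Listing terms: s_0 = 14,  s_1 = 27,  s_2 = 19,  s_3 = 11,  s_4 = 3,  s_5 = 51,  s_6 = 43,  s_7 = 35,  s_8 = 27.
Since s_8 = s_1 = 27, the sequence is eventually periodic: after a pre-period of length 1 it cycles with period 7.
The value 27 first appears (with n ≥ 1) at s_1.

1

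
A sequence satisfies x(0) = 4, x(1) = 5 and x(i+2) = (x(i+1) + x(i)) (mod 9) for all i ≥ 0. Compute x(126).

6

x(0) = 4, x(1) = 5, x(2) = 0, x(3) = 5, x(4) = 5, x(5) = 1, x(6) = 6, x(7) = 7, x(8) = 4, x(9) = 2, x(10) = 6, x(11) = 8, x(12) = 5, x(13) = 4, x(14) = 0, x(15) = 4, x(16) = 4, x(17) = 8, x(18) = 3, x(19) = 2, x(20) = 5, x(21) = 7, x(22) = 3, x(23) = 1, x(24) = 4, x(25) = 5.
The sequence repeats with period 24.
So x(126) = x(0 + ((126-0) mod 24)) = x(6) = 6.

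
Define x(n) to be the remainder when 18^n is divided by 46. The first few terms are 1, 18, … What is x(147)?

x(0) = 1; x(1) = 18; x(2) = 2; x(3) = 36; x(4) = 4; x(5) = 26; x(6) = 8; x(7) = 6; x(8) = 16; x(9) = 12; x(10) = 32; x(11) = 24; x(12) = 18.
Since x(12) = x(1) = 18, the sequence is eventually periodic: after a pre-period of length 1 it cycles with period 11.
For n ≥ 1, x(n) depends only on (n - 1) mod 11. (147 - 1) mod 11 = 3, so x(147) = x(4) = 4.

4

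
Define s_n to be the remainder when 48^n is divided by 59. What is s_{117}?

48

s_1 = 48, s_2 = 3, s_3 = 26, s_4 = 9, s_5 = 19, s_6 = 27, s_7 = 57, s_8 = 22, s_9 = 53, s_{10} = 7, s_{11} = 41, s_{12} = 21, s_{13} = 5, s_{14} = 4, s_{15} = 15, s_{16} = 12, s_{17} = 45, s_{18} = 36, s_{19} = 17, s_{20} = 49, s_{21} = 51, s_{22} = 29, s_{23} = 35, s_{24} = 28, s_{25} = 46, s_{26} = 25, s_{27} = 20, s_{28} = 16, s_{29} = 1, s_{30} = 48.
The sequence repeats with period 29.
So s_{117} = s_{1 + ((117-1) mod 29)} = s_1 = 48.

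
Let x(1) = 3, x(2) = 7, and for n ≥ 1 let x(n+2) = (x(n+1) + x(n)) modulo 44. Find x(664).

x(1) = 3; x(2) = 7; x(3) = 10; x(4) = 17; x(5) = 27; x(6) = 0; x(7) = 27; x(8) = 27; x(9) = 10; x(10) = 37; x(11) = 3; x(12) = 40; x(13) = 43; x(14) = 39; x(15) = 38; x(16) = 33; x(17) = 27; x(18) = 16; x(19) = 43; x(20) = 15; x(21) = 14; x(22) = 29; x(23) = 43; x(24) = 28; x(25) = 27; x(26) = 11; x(27) = 38; x(28) = 5; x(29) = 43; x(30) = 4; x(31) = 3; x(32) = 7.
Since (x(31), x(32)) = (x(1), x(2)) = (3, 7) (two consecutive terms determine the rest), the sequence is periodic with period 30.
So x(664) = x(1 + ((664-1) mod 30)) = x(4) = 17.

17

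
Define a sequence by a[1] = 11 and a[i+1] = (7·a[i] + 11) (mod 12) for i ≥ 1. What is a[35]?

7

Computing terms: a[1] = 11,  a[2] = 4,  a[3] = 3,  a[4] = 8,  a[5] = 7,  a[6] = 0,  a[7] = 11.
Since a[7] = a[1] = 11, the sequence is periodic with period 6.
(35 - 1) mod 6 = 4, so a[35] = a[5] = 7.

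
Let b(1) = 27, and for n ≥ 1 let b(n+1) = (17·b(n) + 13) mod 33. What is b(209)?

30

b(1) = 27; b(2) = 10; b(3) = 18; b(4) = 22; b(5) = 24; b(6) = 25; b(7) = 9; b(8) = 1; b(9) = 30; b(10) = 28; b(11) = 27.
Since b(11) = b(1) = 27, the sequence is periodic with period 10.
So b(209) = b(1 + ((209-1) mod 10)) = b(9) = 30.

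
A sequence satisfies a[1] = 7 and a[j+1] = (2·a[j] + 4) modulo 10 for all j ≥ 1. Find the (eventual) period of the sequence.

4

We have a[1] = 7, a[2] = 8, a[3] = 0, a[4] = 4, a[5] = 2, a[6] = 8.
Since a[6] = a[2] = 8, the sequence is eventually periodic: after a pre-period of length 1 it cycles with period 4.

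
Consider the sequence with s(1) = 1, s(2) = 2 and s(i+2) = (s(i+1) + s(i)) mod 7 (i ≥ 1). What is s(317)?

s(1) = 1; s(2) = 2; s(3) = 3; s(4) = 5; s(5) = 1; s(6) = 6; s(7) = 0; s(8) = 6; s(9) = 6; s(10) = 5; s(11) = 4; s(12) = 2; s(13) = 6; s(14) = 1; s(15) = 0; s(16) = 1; s(17) = 1; s(18) = 2.
The sequence repeats with period 16.
(317 - 1) mod 16 = 12, so s(317) = s(13) = 6.

6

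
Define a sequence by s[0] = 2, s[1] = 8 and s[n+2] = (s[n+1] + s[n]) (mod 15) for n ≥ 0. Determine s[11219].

Computing terms: s[0] = 2,  s[1] = 8,  s[2] = 10,  s[3] = 3,  s[4] = 13,  s[5] = 1,  s[6] = 14,  s[7] = 0,  s[8] = 14,  s[9] = 14,  s[10] = 13,  s[11] = 12,  s[12] = 10,  s[13] = 7,  s[14] = 2,  s[15] = 9,  s[16] = 11,  s[17] = 5,  s[18] = 1,  s[19] = 6,  s[20] = 7,  s[21] = 13,  s[22] = 5,  s[23] = 3,  s[24] = 8,  s[25] = 11,  s[26] = 4,  s[27] = 0,  s[28] = 4,  s[29] = 4,  s[30] = 8,  s[31] = 12,  s[32] = 5,  s[33] = 2,  s[34] = 7,  s[35] = 9,  s[36] = 1,  s[37] = 10,  s[38] = 11,  s[39] = 6,  s[40] = 2,  s[41] = 8.
Since (s[40], s[41]) = (s[0], s[1]) = (2, 8) (two consecutive terms determine the rest), the sequence is periodic with period 40.
So s[11219] = s[0 + ((11219-0) mod 40)] = s[19] = 6.

6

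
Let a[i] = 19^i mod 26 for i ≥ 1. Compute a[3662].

23

We have a[1] = 19,  a[2] = 23,  a[3] = 21,  a[4] = 9,  a[5] = 15,  a[6] = 25,  a[7] = 7,  a[8] = 3,  a[9] = 5,  a[10] = 17,  a[11] = 11,  a[12] = 1,  a[13] = 19.
The sequence repeats with period 12.
So a[3662] = a[1 + ((3662-1) mod 12)] = a[2] = 23.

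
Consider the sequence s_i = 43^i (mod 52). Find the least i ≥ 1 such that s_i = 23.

We have s_0 = 1; s_1 = 43; s_2 = 29; s_3 = 51; s_4 = 9; s_5 = 23; s_6 = 1.
Since s_6 = s_0 = 1, the sequence is periodic with period 6.
The value 23 first appears (with i ≥ 1) at s_5.

5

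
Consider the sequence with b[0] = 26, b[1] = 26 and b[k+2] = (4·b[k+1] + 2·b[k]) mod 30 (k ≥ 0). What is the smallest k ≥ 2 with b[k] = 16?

3

We have b[0] = 26, b[1] = 26, b[2] = 6, b[3] = 16, b[4] = 16, b[5] = 6, b[6] = 26, b[7] = 26.
Since (b[6], b[7]) = (b[0], b[1]) = (26, 26) (two consecutive terms determine the rest), the sequence is periodic with period 6.
The value 16 first appears (with k ≥ 2) at b[3].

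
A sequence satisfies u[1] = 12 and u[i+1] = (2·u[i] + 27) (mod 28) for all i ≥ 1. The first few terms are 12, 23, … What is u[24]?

u[1] = 12,  u[2] = 23,  u[3] = 17,  u[4] = 5,  u[5] = 9,  u[6] = 17.
Since u[6] = u[3] = 17, the sequence is eventually periodic: after a pre-period of length 2 it cycles with period 3.
For i ≥ 3, u[i] depends only on (i - 3) mod 3. (24 - 3) mod 3 = 0, so u[24] = u[3] = 17.

17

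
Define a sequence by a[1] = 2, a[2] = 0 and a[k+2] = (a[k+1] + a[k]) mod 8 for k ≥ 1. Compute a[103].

2

Listing terms: a[1] = 2, a[2] = 0, a[3] = 2, a[4] = 2, a[5] = 4, a[6] = 6, a[7] = 2, a[8] = 0.
The sequence repeats with period 6.
(103 - 1) mod 6 = 0, so a[103] = a[1] = 2.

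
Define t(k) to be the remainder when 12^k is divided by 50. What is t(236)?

Computing terms: t(0) = 1,  t(1) = 12,  t(2) = 44,  t(3) = 28,  t(4) = 36,  t(5) = 32,  t(6) = 34,  t(7) = 8,  t(8) = 46,  t(9) = 2,  t(10) = 24,  t(11) = 38,  t(12) = 6,  t(13) = 22,  t(14) = 14,  t(15) = 18,  t(16) = 16,  t(17) = 42,  t(18) = 4,  t(19) = 48,  t(20) = 26,  t(21) = 12.
Since t(21) = t(1) = 12, the sequence is eventually periodic: after a pre-period of length 1 it cycles with period 20.
For k ≥ 1, t(k) depends only on (k - 1) mod 20. (236 - 1) mod 20 = 15, so t(236) = t(16) = 16.

16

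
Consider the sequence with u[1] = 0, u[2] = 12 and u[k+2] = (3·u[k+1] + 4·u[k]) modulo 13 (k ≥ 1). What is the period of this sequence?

Computing terms: u[1] = 0; u[2] = 12; u[3] = 10; u[4] = 0; u[5] = 1; u[6] = 3; u[7] = 0; u[8] = 12.
Since (u[7], u[8]) = (u[1], u[2]) = (0, 12) (two consecutive terms determine the rest), the sequence is periodic with period 6.

6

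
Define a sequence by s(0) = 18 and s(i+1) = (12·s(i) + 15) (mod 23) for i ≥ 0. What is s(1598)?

s(0) = 18, s(1) = 1, s(2) = 4, s(3) = 17, s(4) = 12, s(5) = 21, s(6) = 14, s(7) = 22, s(8) = 3, s(9) = 5, s(10) = 6, s(11) = 18.
The sequence repeats with period 11.
So s(1598) = s(0 + ((1598-0) mod 11)) = s(3) = 17.

17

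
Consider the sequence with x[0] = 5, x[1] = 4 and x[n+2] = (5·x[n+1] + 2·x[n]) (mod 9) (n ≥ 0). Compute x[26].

3

We have x[0] = 5; x[1] = 4; x[2] = 3; x[3] = 5; x[4] = 4.
The sequence repeats with period 3.
(26 - 0) mod 3 = 2, so x[26] = x[2] = 3.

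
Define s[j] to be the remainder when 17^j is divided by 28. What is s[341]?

s[0] = 1; s[1] = 17; s[2] = 9; s[3] = 13; s[4] = 25; s[5] = 5; s[6] = 1.
The sequence repeats with period 6.
So s[341] = s[0 + ((341-0) mod 6)] = s[5] = 5.

5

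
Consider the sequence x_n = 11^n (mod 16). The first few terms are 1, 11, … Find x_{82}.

9

Computing terms: x_0 = 1; x_1 = 11; x_2 = 9; x_3 = 3; x_4 = 1.
The sequence repeats with period 4.
(82 - 0) mod 4 = 2, so x_{82} = x_2 = 9.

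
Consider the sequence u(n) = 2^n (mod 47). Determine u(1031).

We have u(0) = 1, u(1) = 2, u(2) = 4, u(3) = 8, u(4) = 16, u(5) = 32, u(6) = 17, u(7) = 34, u(8) = 21, u(9) = 42, u(10) = 37, u(11) = 27, u(12) = 7, u(13) = 14, u(14) = 28, u(15) = 9, u(16) = 18, u(17) = 36, u(18) = 25, u(19) = 3, u(20) = 6, u(21) = 12, u(22) = 24, u(23) = 1.
Since u(23) = u(0) = 1, the sequence is periodic with period 23.
(1031 - 0) mod 23 = 19, so u(1031) = u(19) = 3.

3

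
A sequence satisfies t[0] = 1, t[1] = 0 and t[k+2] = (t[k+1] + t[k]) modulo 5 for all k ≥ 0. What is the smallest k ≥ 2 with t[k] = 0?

6

We have t[0] = 1; t[1] = 0; t[2] = 1; t[3] = 1; t[4] = 2; t[5] = 3; t[6] = 0; t[7] = 3; t[8] = 3; t[9] = 1; t[10] = 4; t[11] = 0; t[12] = 4; t[13] = 4; t[14] = 3; t[15] = 2; t[16] = 0; t[17] = 2; t[18] = 2; t[19] = 4; t[20] = 1; t[21] = 0.
Since (t[20], t[21]) = (t[0], t[1]) = (1, 0) (two consecutive terms determine the rest), the sequence is periodic with period 20.
The value 0 first appears (with k ≥ 2) at t[6].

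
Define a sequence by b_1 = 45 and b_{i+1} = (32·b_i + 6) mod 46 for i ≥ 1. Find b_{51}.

Listing terms: b_1 = 45; b_2 = 20; b_3 = 2; b_4 = 24; b_5 = 38; b_6 = 26; b_7 = 10; b_8 = 4; b_9 = 42; b_{10} = 16; b_{11} = 12; b_{12} = 22; b_{13} = 20.
Since b_{13} = b_2 = 20, the sequence is eventually periodic: after a pre-period of length 1 it cycles with period 11.
For i ≥ 2, b_i depends only on (i - 2) mod 11. (51 - 2) mod 11 = 5, so b_{51} = b_7 = 10.

10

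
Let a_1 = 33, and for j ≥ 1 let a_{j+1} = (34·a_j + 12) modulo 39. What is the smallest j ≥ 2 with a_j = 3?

Computing terms: a_1 = 33, a_2 = 3, a_3 = 36, a_4 = 27, a_5 = 33.
The sequence repeats with period 4.
The value 3 first appears (with j ≥ 2) at a_2.

2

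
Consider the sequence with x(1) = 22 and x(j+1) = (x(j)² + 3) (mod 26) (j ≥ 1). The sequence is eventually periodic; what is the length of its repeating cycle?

Computing terms: x(1) = 22, x(2) = 19, x(3) = 0, x(4) = 3, x(5) = 12, x(6) = 17, x(7) = 6, x(8) = 13, x(9) = 16, x(10) = 25, x(11) = 4, x(12) = 19.
Since x(12) = x(2) = 19, the sequence is eventually periodic: after a pre-period of length 1 it cycles with period 10.

10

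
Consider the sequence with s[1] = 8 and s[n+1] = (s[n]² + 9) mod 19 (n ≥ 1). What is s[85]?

6

We have s[1] = 8; s[2] = 16; s[3] = 18; s[4] = 10; s[5] = 14; s[6] = 15; s[7] = 6; s[8] = 7; s[9] = 1; s[10] = 10.
Since s[10] = s[4] = 10, the sequence is eventually periodic: after a pre-period of length 3 it cycles with period 6.
For n ≥ 4, s[n] depends only on (n - 4) mod 6. (85 - 4) mod 6 = 3, so s[85] = s[7] = 6.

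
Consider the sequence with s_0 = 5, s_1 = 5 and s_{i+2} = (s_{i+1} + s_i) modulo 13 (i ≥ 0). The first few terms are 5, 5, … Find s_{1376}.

We have s_0 = 5,  s_1 = 5,  s_2 = 10,  s_3 = 2,  s_4 = 12,  s_5 = 1,  s_6 = 0,  s_7 = 1,  s_8 = 1,  s_9 = 2,  s_{10} = 3,  s_{11} = 5,  s_{12} = 8,  s_{13} = 0,  s_{14} = 8,  s_{15} = 8,  s_{16} = 3,  s_{17} = 11,  s_{18} = 1,  s_{19} = 12,  s_{20} = 0,  s_{21} = 12,  s_{22} = 12,  s_{23} = 11,  s_{24} = 10,  s_{25} = 8,  s_{26} = 5,  s_{27} = 0,  s_{28} = 5,  s_{29} = 5.
The sequence repeats with period 28.
(1376 - 0) mod 28 = 4, so s_{1376} = s_4 = 12.

12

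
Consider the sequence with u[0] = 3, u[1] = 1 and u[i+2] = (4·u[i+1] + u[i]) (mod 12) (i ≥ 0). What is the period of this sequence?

We have u[0] = 3,  u[1] = 1,  u[2] = 7,  u[3] = 5,  u[4] = 3,  u[5] = 5,  u[6] = 11,  u[7] = 1,  u[8] = 3,  u[9] = 1.
The sequence repeats with period 8.

8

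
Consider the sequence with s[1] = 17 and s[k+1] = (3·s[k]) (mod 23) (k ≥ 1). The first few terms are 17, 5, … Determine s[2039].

22

Listing terms: s[1] = 17; s[2] = 5; s[3] = 15; s[4] = 22; s[5] = 20; s[6] = 14; s[7] = 19; s[8] = 11; s[9] = 10; s[10] = 7; s[11] = 21; s[12] = 17.
Since s[12] = s[1] = 17, the sequence is periodic with period 11.
(2039 - 1) mod 11 = 3, so s[2039] = s[4] = 22.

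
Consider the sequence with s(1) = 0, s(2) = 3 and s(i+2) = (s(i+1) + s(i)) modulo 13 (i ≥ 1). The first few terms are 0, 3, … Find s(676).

Listing terms: s(1) = 0; s(2) = 3; s(3) = 3; s(4) = 6; s(5) = 9; s(6) = 2; s(7) = 11; s(8) = 0; s(9) = 11; s(10) = 11; s(11) = 9; s(12) = 7; s(13) = 3; s(14) = 10; s(15) = 0; s(16) = 10; s(17) = 10; s(18) = 7; s(19) = 4; s(20) = 11; s(21) = 2; s(22) = 0; s(23) = 2; s(24) = 2; s(25) = 4; s(26) = 6; s(27) = 10; s(28) = 3; s(29) = 0; s(30) = 3.
Since (s(29), s(30)) = (s(1), s(2)) = (0, 3) (two consecutive terms determine the rest), the sequence is periodic with period 28.
So s(676) = s(1 + ((676-1) mod 28)) = s(4) = 6.

6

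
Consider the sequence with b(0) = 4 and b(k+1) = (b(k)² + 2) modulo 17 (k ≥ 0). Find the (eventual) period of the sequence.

4

Listing terms: b(0) = 4,  b(1) = 1,  b(2) = 3,  b(3) = 11,  b(4) = 4.
The sequence repeats with period 4.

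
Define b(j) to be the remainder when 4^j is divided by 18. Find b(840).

Listing terms: b(1) = 4; b(2) = 16; b(3) = 10; b(4) = 4.
Since b(4) = b(1) = 4, the sequence is periodic with period 3.
(840 - 1) mod 3 = 2, so b(840) = b(3) = 10.

10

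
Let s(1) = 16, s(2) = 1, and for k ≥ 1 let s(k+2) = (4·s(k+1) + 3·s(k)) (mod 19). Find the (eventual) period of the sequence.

18

Listing terms: s(1) = 16, s(2) = 1, s(3) = 14, s(4) = 2, s(5) = 12, s(6) = 16, s(7) = 5, s(8) = 11, s(9) = 2, s(10) = 3, s(11) = 18, s(12) = 5, s(13) = 17, s(14) = 7, s(15) = 3, s(16) = 14, s(17) = 8, s(18) = 17, s(19) = 16, s(20) = 1.
The sequence repeats with period 18.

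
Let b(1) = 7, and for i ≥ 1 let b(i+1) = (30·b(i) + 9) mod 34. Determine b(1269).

7

Listing terms: b(1) = 7; b(2) = 15; b(3) = 17; b(4) = 9; b(5) = 7.
Since b(5) = b(1) = 7, the sequence is periodic with period 4.
(1269 - 1) mod 4 = 0, so b(1269) = b(1) = 7.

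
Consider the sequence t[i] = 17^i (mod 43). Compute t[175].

36

t[0] = 1,  t[1] = 17,  t[2] = 31,  t[3] = 11,  t[4] = 15,  t[5] = 40,  t[6] = 35,  t[7] = 36,  t[8] = 10,  t[9] = 41,  t[10] = 9,  t[11] = 24,  t[12] = 21,  t[13] = 13,  t[14] = 6,  t[15] = 16,  t[16] = 14,  t[17] = 23,  t[18] = 4,  t[19] = 25,  t[20] = 38,  t[21] = 1.
The sequence repeats with period 21.
So t[175] = t[0 + ((175-0) mod 21)] = t[7] = 36.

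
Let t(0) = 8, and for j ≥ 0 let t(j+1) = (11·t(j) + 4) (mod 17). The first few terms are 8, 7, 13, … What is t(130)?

We have t(0) = 8,  t(1) = 7,  t(2) = 13,  t(3) = 11,  t(4) = 6,  t(5) = 2,  t(6) = 9,  t(7) = 1,  t(8) = 15,  t(9) = 16,  t(10) = 10,  t(11) = 12,  t(12) = 0,  t(13) = 4,  t(14) = 14,  t(15) = 5,  t(16) = 8.
Since t(16) = t(0) = 8, the sequence is periodic with period 16.
So t(130) = t(0 + ((130-0) mod 16)) = t(2) = 13.

13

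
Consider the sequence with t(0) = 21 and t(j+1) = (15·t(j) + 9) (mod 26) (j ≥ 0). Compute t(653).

2

Listing terms: t(0) = 21,  t(1) = 12,  t(2) = 7,  t(3) = 10,  t(4) = 3,  t(5) = 2,  t(6) = 13,  t(7) = 22,  t(8) = 1,  t(9) = 24,  t(10) = 5,  t(11) = 6,  t(12) = 21.
Since t(12) = t(0) = 21, the sequence is periodic with period 12.
So t(653) = t(0 + ((653-0) mod 12)) = t(5) = 2.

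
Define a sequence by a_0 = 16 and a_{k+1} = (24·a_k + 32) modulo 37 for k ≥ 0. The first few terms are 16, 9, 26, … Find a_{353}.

23

Computing terms: a_0 = 16, a_1 = 9, a_2 = 26, a_3 = 27, a_4 = 14, a_5 = 35, a_6 = 21, a_7 = 18, a_8 = 20, a_9 = 31, a_{10} = 36, a_{11} = 8, a_{12} = 2, a_{13} = 6, a_{14} = 28, a_{15} = 1, a_{16} = 19, a_{17} = 7, a_{18} = 15, a_{19} = 22, a_{20} = 5, a_{21} = 4, a_{22} = 17, a_{23} = 33, a_{24} = 10, a_{25} = 13, a_{26} = 11, a_{27} = 0, a_{28} = 32, a_{29} = 23, a_{30} = 29, a_{31} = 25, a_{32} = 3, a_{33} = 30, a_{34} = 12, a_{35} = 24, a_{36} = 16.
Since a_{36} = a_0 = 16, the sequence is periodic with period 36.
So a_{353} = a_{0 + ((353-0) mod 36)} = a_{29} = 23.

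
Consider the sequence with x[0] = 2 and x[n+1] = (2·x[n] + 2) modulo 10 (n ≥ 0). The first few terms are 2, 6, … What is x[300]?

Listing terms: x[0] = 2; x[1] = 6; x[2] = 4; x[3] = 0; x[4] = 2.
The sequence repeats with period 4.
So x[300] = x[0 + ((300-0) mod 4)] = x[0] = 2.

2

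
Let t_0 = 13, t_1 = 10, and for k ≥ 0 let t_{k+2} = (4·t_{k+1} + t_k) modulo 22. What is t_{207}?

We have t_0 = 13; t_1 = 10; t_2 = 9; t_3 = 2; t_4 = 17; t_5 = 4; t_6 = 11; t_7 = 4; t_8 = 5; t_9 = 2; t_{10} = 13; t_{11} = 10.
The sequence repeats with period 10.
So t_{207} = t_{0 + ((207-0) mod 10)} = t_7 = 4.

4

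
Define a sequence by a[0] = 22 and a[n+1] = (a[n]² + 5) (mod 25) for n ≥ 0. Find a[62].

1

We have a[0] = 22; a[1] = 14; a[2] = 1; a[3] = 6; a[4] = 16; a[5] = 11; a[6] = 1.
Since a[6] = a[2] = 1, the sequence is eventually periodic: after a pre-period of length 2 it cycles with period 4.
For n ≥ 2, a[n] depends only on (n - 2) mod 4. (62 - 2) mod 4 = 0, so a[62] = a[2] = 1.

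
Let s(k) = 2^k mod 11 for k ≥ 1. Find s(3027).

Computing terms: s(1) = 2, s(2) = 4, s(3) = 8, s(4) = 5, s(5) = 10, s(6) = 9, s(7) = 7, s(8) = 3, s(9) = 6, s(10) = 1, s(11) = 2.
Since s(11) = s(1) = 2, the sequence is periodic with period 10.
(3027 - 1) mod 10 = 6, so s(3027) = s(7) = 7.

7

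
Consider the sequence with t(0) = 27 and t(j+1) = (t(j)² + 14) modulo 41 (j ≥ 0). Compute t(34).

t(0) = 27,  t(1) = 5,  t(2) = 39,  t(3) = 18,  t(4) = 10,  t(5) = 32,  t(6) = 13,  t(7) = 19,  t(8) = 6,  t(9) = 9,  t(10) = 13.
Since t(10) = t(6) = 13, the sequence is eventually periodic: after a pre-period of length 6 it cycles with period 4.
For j ≥ 6, t(j) depends only on (j - 6) mod 4. (34 - 6) mod 4 = 0, so t(34) = t(6) = 13.

13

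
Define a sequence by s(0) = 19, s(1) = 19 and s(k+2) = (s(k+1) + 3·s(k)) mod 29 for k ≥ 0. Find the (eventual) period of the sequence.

We have s(0) = 19; s(1) = 19; s(2) = 18; s(3) = 17; s(4) = 13; s(5) = 6; s(6) = 16; s(7) = 5; s(8) = 24; s(9) = 10; s(10) = 24; s(11) = 25; s(12) = 10; s(13) = 27; s(14) = 28; s(15) = 22; s(16) = 19; s(17) = 27; s(18) = 26; s(19) = 20; s(20) = 11; s(21) = 13; s(22) = 17; s(23) = 27; s(24) = 20; s(25) = 14; s(26) = 16; s(27) = 0; s(28) = 19; s(29) = 19.
The sequence repeats with period 28.

28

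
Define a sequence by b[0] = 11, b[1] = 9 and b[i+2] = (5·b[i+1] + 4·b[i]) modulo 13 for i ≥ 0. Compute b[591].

We have b[0] = 11,  b[1] = 9,  b[2] = 11,  b[3] = 0,  b[4] = 5,  b[5] = 12,  b[6] = 2,  b[7] = 6,  b[8] = 12,  b[9] = 6,  b[10] = 0,  b[11] = 11,  b[12] = 3,  b[13] = 7,  b[14] = 8,  b[15] = 3,  b[16] = 8,  b[17] = 0,  b[18] = 6,  b[19] = 4,  b[20] = 5,  b[21] = 2,  b[22] = 4,  b[23] = 2,  b[24] = 0,  b[25] = 8,  b[26] = 1,  b[27] = 11,  b[28] = 7,  b[29] = 1,  b[30] = 7,  b[31] = 0,  b[32] = 2,  b[33] = 10,  b[34] = 6,  b[35] = 5,  b[36] = 10,  b[37] = 5,  b[38] = 0,  b[39] = 7,  b[40] = 9,  b[41] = 8,  b[42] = 11,  b[43] = 9.
The sequence repeats with period 42.
(591 - 0) mod 42 = 3, so b[591] = b[3] = 0.

0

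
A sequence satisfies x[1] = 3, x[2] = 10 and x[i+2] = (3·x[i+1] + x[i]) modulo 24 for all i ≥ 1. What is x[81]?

21

Listing terms: x[1] = 3,  x[2] = 10,  x[3] = 9,  x[4] = 13,  x[5] = 0,  x[6] = 13,  x[7] = 15,  x[8] = 10,  x[9] = 21,  x[10] = 1,  x[11] = 0,  x[12] = 1,  x[13] = 3,  x[14] = 10.
The sequence repeats with period 12.
(81 - 1) mod 12 = 8, so x[81] = x[9] = 21.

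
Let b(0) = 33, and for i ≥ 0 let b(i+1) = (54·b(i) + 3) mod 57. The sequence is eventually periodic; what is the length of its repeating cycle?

We have b(0) = 33, b(1) = 18, b(2) = 6, b(3) = 42, b(4) = 48, b(5) = 30, b(6) = 27, b(7) = 36, b(8) = 9, b(9) = 33.
Since b(9) = b(0) = 33, the sequence is periodic with period 9.

9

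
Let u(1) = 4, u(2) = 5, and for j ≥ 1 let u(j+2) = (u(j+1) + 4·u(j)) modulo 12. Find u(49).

1

u(1) = 4, u(2) = 5, u(3) = 9, u(4) = 5, u(5) = 5, u(6) = 1, u(7) = 9, u(8) = 1, u(9) = 1, u(10) = 5, u(11) = 9.
Since (u(10), u(11)) = (u(2), u(3)) = (5, 9) (two consecutive terms determine the rest), the sequence is eventually periodic: after a pre-period of length 1 it cycles with period 8.
For j ≥ 2, u(j) depends only on (j - 2) mod 8. (49 - 2) mod 8 = 7, so u(49) = u(9) = 1.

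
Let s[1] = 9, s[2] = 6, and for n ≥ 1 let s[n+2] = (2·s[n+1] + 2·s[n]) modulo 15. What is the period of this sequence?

Listing terms: s[1] = 9, s[2] = 6, s[3] = 0, s[4] = 12, s[5] = 9, s[6] = 12, s[7] = 12, s[8] = 3, s[9] = 0, s[10] = 6, s[11] = 12, s[12] = 6, s[13] = 6, s[14] = 9, s[15] = 0, s[16] = 3, s[17] = 6, s[18] = 3, s[19] = 3, s[20] = 12, s[21] = 0, s[22] = 9, s[23] = 3, s[24] = 9, s[25] = 9, s[26] = 6.
The sequence repeats with period 24.

24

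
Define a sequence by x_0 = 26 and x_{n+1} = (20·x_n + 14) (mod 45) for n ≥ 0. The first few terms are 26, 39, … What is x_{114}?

44

Computing terms: x_0 = 26, x_1 = 39, x_2 = 29, x_3 = 9, x_4 = 14, x_5 = 24, x_6 = 44, x_7 = 39.
Since x_7 = x_1 = 39, the sequence is eventually periodic: after a pre-period of length 1 it cycles with period 6.
For n ≥ 1, x_n depends only on (n - 1) mod 6. (114 - 1) mod 6 = 5, so x_{114} = x_6 = 44.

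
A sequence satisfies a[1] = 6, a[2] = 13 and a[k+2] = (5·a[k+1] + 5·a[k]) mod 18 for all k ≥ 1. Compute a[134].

We have a[1] = 6, a[2] = 13, a[3] = 5, a[4] = 0, a[5] = 7, a[6] = 17, a[7] = 12, a[8] = 1, a[9] = 11, a[10] = 6, a[11] = 13.
Since (a[10], a[11]) = (a[1], a[2]) = (6, 13) (two consecutive terms determine the rest), the sequence is periodic with period 9.
So a[134] = a[1 + ((134-1) mod 9)] = a[8] = 1.

1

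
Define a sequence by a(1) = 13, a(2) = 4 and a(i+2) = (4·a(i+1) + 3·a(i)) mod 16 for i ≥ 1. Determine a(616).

Computing terms: a(1) = 13; a(2) = 4; a(3) = 7; a(4) = 8; a(5) = 5; a(6) = 12; a(7) = 15; a(8) = 0; a(9) = 13; a(10) = 4.
The sequence repeats with period 8.
(616 - 1) mod 8 = 7, so a(616) = a(8) = 0.

0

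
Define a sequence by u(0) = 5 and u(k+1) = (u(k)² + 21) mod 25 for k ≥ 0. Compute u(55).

u(0) = 5,  u(1) = 21,  u(2) = 12,  u(3) = 15,  u(4) = 21.
Since u(4) = u(1) = 21, the sequence is eventually periodic: after a pre-period of length 1 it cycles with period 3.
For k ≥ 1, u(k) depends only on (k - 1) mod 3. (55 - 1) mod 3 = 0, so u(55) = u(1) = 21.

21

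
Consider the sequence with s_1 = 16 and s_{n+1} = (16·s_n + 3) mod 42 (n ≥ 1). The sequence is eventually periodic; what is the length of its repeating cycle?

We have s_1 = 16,  s_2 = 7,  s_3 = 31,  s_4 = 37,  s_5 = 7.
Since s_5 = s_2 = 7, the sequence is eventually periodic: after a pre-period of length 1 it cycles with period 3.

3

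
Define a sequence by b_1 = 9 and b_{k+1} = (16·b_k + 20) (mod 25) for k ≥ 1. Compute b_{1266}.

We have b_1 = 9,  b_2 = 14,  b_3 = 19,  b_4 = 24,  b_5 = 4,  b_6 = 9.
Since b_6 = b_1 = 9, the sequence is periodic with period 5.
(1266 - 1) mod 5 = 0, so b_{1266} = b_1 = 9.

9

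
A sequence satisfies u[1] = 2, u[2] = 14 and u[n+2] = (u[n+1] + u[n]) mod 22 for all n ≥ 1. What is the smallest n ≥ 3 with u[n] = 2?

5

Listing terms: u[1] = 2,  u[2] = 14,  u[3] = 16,  u[4] = 8,  u[5] = 2,  u[6] = 10,  u[7] = 12,  u[8] = 0,  u[9] = 12,  u[10] = 12,  u[11] = 2,  u[12] = 14.
Since (u[11], u[12]) = (u[1], u[2]) = (2, 14) (two consecutive terms determine the rest), the sequence is periodic with period 10.
The value 2 first appears (with n ≥ 3) at u[5].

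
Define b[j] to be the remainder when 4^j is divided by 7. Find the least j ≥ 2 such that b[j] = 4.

4

We have b[1] = 4, b[2] = 2, b[3] = 1, b[4] = 4.
The sequence repeats with period 3.
The value 4 next appears (with j ≥ 2) at b[4].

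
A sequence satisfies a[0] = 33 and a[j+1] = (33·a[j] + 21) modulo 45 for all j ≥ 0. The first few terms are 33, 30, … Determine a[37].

30

We have a[0] = 33,  a[1] = 30,  a[2] = 21,  a[3] = 39,  a[4] = 3,  a[5] = 30.
Since a[5] = a[1] = 30, the sequence is eventually periodic: after a pre-period of length 1 it cycles with period 4.
For j ≥ 1, a[j] depends only on (j - 1) mod 4. (37 - 1) mod 4 = 0, so a[37] = a[1] = 30.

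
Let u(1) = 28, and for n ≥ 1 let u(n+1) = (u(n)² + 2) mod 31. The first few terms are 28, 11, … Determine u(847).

3

u(1) = 28; u(2) = 11; u(3) = 30; u(4) = 3; u(5) = 11.
Since u(5) = u(2) = 11, the sequence is eventually periodic: after a pre-period of length 1 it cycles with period 3.
For n ≥ 2, u(n) depends only on (n - 2) mod 3. (847 - 2) mod 3 = 2, so u(847) = u(4) = 3.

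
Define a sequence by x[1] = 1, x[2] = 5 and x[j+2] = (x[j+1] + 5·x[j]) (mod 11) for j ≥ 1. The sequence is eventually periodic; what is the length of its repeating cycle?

Listing terms: x[1] = 1; x[2] = 5; x[3] = 10; x[4] = 2; x[5] = 8; x[6] = 7; x[7] = 3; x[8] = 5; x[9] = 9; x[10] = 1; x[11] = 2; x[12] = 7; x[13] = 6; x[14] = 8; x[15] = 5; x[16] = 1; x[17] = 4; x[18] = 9; x[19] = 7; x[20] = 8; x[21] = 10; x[22] = 6; x[23] = 1; x[24] = 9; x[25] = 3; x[26] = 4; x[27] = 8; x[28] = 6; x[29] = 2; x[30] = 10; x[31] = 9; x[32] = 4; x[33] = 5; x[34] = 3; x[35] = 6; x[36] = 10; x[37] = 7; x[38] = 2; x[39] = 4; x[40] = 3; x[41] = 1; x[42] = 5.
Since (x[41], x[42]) = (x[1], x[2]) = (1, 5) (two consecutive terms determine the rest), the sequence is periodic with period 40.

40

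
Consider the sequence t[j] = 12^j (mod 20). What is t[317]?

We have t[1] = 12, t[2] = 4, t[3] = 8, t[4] = 16, t[5] = 12.
The sequence repeats with period 4.
So t[317] = t[1 + ((317-1) mod 4)] = t[1] = 12.

12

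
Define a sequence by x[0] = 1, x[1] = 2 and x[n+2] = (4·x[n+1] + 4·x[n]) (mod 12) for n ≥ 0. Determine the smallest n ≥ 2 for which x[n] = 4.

5

x[0] = 1,  x[1] = 2,  x[2] = 0,  x[3] = 8,  x[4] = 8,  x[5] = 4,  x[6] = 0,  x[7] = 4,  x[8] = 4,  x[9] = 8,  x[10] = 0,  x[11] = 8.
Since (x[10], x[11]) = (x[2], x[3]) = (0, 8) (two consecutive terms determine the rest), the sequence is eventually periodic: after a pre-period of length 2 it cycles with period 8.
The value 4 first appears (with n ≥ 2) at x[5].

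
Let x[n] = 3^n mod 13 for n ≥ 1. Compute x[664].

3

We have x[1] = 3,  x[2] = 9,  x[3] = 1,  x[4] = 3.
Since x[4] = x[1] = 3, the sequence is periodic with period 3.
So x[664] = x[1 + ((664-1) mod 3)] = x[1] = 3.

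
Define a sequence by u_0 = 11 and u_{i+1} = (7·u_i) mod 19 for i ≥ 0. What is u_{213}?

11

Listing terms: u_0 = 11; u_1 = 1; u_2 = 7; u_3 = 11.
Since u_3 = u_0 = 11, the sequence is periodic with period 3.
So u_{213} = u_{0 + ((213-0) mod 3)} = u_0 = 11.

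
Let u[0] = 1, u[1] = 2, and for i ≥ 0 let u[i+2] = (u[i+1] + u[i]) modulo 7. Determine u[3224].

6

u[0] = 1,  u[1] = 2,  u[2] = 3,  u[3] = 5,  u[4] = 1,  u[5] = 6,  u[6] = 0,  u[7] = 6,  u[8] = 6,  u[9] = 5,  u[10] = 4,  u[11] = 2,  u[12] = 6,  u[13] = 1,  u[14] = 0,  u[15] = 1,  u[16] = 1,  u[17] = 2.
The sequence repeats with period 16.
So u[3224] = u[0 + ((3224-0) mod 16)] = u[8] = 6.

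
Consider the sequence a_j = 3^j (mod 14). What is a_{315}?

13

Listing terms: a_0 = 1, a_1 = 3, a_2 = 9, a_3 = 13, a_4 = 11, a_5 = 5, a_6 = 1.
The sequence repeats with period 6.
(315 - 0) mod 6 = 3, so a_{315} = a_3 = 13.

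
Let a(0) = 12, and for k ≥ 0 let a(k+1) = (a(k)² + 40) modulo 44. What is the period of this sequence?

3

Computing terms: a(0) = 12; a(1) = 8; a(2) = 16; a(3) = 32; a(4) = 8.
Since a(4) = a(1) = 8, the sequence is eventually periodic: after a pre-period of length 1 it cycles with period 3.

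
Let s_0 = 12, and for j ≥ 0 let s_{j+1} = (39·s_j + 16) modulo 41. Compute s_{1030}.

26

Listing terms: s_0 = 12; s_1 = 33; s_2 = 32; s_3 = 34; s_4 = 30; s_5 = 38; s_6 = 22; s_7 = 13; s_8 = 31; s_9 = 36; s_{10} = 26; s_{11} = 5; s_{12} = 6; s_{13} = 4; s_{14} = 8; s_{15} = 0; s_{16} = 16; s_{17} = 25; s_{18} = 7; s_{19} = 2; s_{20} = 12.
The sequence repeats with period 20.
(1030 - 0) mod 20 = 10, so s_{1030} = s_{10} = 26.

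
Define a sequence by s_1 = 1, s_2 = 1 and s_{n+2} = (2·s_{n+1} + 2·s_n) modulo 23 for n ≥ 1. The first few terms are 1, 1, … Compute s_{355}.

4

s_1 = 1; s_2 = 1; s_3 = 4; s_4 = 10; s_5 = 5; s_6 = 7; s_7 = 1; s_8 = 16; s_9 = 11; s_{10} = 8; s_{11} = 15; s_{12} = 0; s_{13} = 7; s_{14} = 14; s_{15} = 19; s_{16} = 20; s_{17} = 9; s_{18} = 12; s_{19} = 19; s_{20} = 16; s_{21} = 1; s_{22} = 11; s_{23} = 1; s_{24} = 1.
Since (s_{23}, s_{24}) = (s_1, s_2) = (1, 1) (two consecutive terms determine the rest), the sequence is periodic with period 22.
So s_{355} = s_{1 + ((355-1) mod 22)} = s_3 = 4.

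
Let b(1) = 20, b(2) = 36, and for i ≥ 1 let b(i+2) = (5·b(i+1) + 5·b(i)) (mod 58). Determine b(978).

Computing terms: b(1) = 20, b(2) = 36, b(3) = 48, b(4) = 14, b(5) = 20, b(6) = 54, b(7) = 22, b(8) = 32, b(9) = 38, b(10) = 2, b(11) = 26, b(12) = 24, b(13) = 18, b(14) = 36, b(15) = 38, b(16) = 22, b(17) = 10, b(18) = 44, b(19) = 38, b(20) = 4, b(21) = 36, b(22) = 26, b(23) = 20, b(24) = 56, b(25) = 32, b(26) = 34, b(27) = 40, b(28) = 22, b(29) = 20, b(30) = 36.
The sequence repeats with period 28.
(978 - 1) mod 28 = 25, so b(978) = b(26) = 34.

34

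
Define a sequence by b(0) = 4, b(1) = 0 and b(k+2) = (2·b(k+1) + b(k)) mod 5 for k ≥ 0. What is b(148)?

0

b(0) = 4, b(1) = 0, b(2) = 4, b(3) = 3, b(4) = 0, b(5) = 3, b(6) = 1, b(7) = 0, b(8) = 1, b(9) = 2, b(10) = 0, b(11) = 2, b(12) = 4, b(13) = 0.
Since (b(12), b(13)) = (b(0), b(1)) = (4, 0) (two consecutive terms determine the rest), the sequence is periodic with period 12.
So b(148) = b(0 + ((148-0) mod 12)) = b(4) = 0.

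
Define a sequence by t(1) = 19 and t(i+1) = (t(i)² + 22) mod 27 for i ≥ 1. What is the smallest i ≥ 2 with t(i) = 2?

We have t(1) = 19, t(2) = 5, t(3) = 20, t(4) = 17, t(5) = 14, t(6) = 2, t(7) = 26, t(8) = 23, t(9) = 11, t(10) = 8, t(11) = 5.
Since t(11) = t(2) = 5, the sequence is eventually periodic: after a pre-period of length 1 it cycles with period 9.
The value 2 first appears (with i ≥ 2) at t(6).

6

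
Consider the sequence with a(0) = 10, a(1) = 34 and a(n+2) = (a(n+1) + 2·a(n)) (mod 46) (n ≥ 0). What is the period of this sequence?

22

Listing terms: a(0) = 10; a(1) = 34; a(2) = 8; a(3) = 30; a(4) = 0; a(5) = 14; a(6) = 14; a(7) = 42; a(8) = 24; a(9) = 16; a(10) = 18; a(11) = 4; a(12) = 40; a(13) = 2; a(14) = 36; a(15) = 40; a(16) = 20; a(17) = 8; a(18) = 2; a(19) = 18; a(20) = 22; a(21) = 12; a(22) = 10; a(23) = 34.
The sequence repeats with period 22.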